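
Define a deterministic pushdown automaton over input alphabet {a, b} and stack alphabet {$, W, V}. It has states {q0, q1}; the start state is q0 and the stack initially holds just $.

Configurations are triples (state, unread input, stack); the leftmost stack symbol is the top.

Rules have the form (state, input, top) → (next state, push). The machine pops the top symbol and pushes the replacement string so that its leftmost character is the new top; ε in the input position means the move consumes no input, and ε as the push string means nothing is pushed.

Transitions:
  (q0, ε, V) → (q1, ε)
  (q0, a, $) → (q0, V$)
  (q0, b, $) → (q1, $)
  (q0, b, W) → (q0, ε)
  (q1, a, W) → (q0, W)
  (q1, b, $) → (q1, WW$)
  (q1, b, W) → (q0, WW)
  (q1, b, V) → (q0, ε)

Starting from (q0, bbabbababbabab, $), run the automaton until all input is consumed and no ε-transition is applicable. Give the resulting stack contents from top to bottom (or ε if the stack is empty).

W$

(q0, bbabbababbabab, $)
  read b, top $: go to q1, push $ → (q1, babbababbabab, $)
  read b, top $: go to q1, push WW$ → (q1, abbababbabab, WW$)
  read a, top W: go to q0, push W → (q0, bbababbabab, WW$)
  read b, top W: go to q0, push ε → (q0, bababbabab, W$)
  read b, top W: go to q0, push ε → (q0, ababbabab, $)
  read a, top $: go to q0, push V$ → (q0, babbabab, V$)
  ε-move, top V: go to q1, push ε → (q1, babbabab, $)
  read b, top $: go to q1, push WW$ → (q1, abbabab, WW$)
  read a, top W: go to q0, push W → (q0, bbabab, WW$)
  read b, top W: go to q0, push ε → (q0, babab, W$)
  read b, top W: go to q0, push ε → (q0, abab, $)
  read a, top $: go to q0, push V$ → (q0, bab, V$)
  ε-move, top V: go to q1, push ε → (q1, bab, $)
  read b, top $: go to q1, push WW$ → (q1, ab, WW$)
  read a, top W: go to q0, push W → (q0, b, WW$)
  read b, top W: go to q0, push ε → (q0, ε, W$)
All input consumed in state q0 with stack W$.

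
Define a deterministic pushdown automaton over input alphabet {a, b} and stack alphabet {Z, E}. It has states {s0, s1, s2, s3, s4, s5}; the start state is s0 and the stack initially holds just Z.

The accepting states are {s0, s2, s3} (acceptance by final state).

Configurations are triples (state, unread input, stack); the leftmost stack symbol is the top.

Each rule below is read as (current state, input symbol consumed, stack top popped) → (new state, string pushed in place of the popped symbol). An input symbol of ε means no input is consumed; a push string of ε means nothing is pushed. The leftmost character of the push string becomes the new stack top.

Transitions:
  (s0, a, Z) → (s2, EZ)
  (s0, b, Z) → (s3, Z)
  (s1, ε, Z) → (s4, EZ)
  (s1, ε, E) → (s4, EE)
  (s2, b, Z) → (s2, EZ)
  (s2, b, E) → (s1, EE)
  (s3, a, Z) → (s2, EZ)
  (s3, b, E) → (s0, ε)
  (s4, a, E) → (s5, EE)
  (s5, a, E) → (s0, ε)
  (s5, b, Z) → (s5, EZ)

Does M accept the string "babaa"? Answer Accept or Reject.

(s0, babaa, Z) ⊢ (s3, abaa, Z) ⊢ (s2, baa, EZ) ⊢ (s1, aa, EEZ) ⊢ (s4, aa, EEEZ) ⊢ (s5, a, EEEEZ) ⊢ (s0, ε, EEEZ)
All input consumed; state s0 ∈ F.

Accept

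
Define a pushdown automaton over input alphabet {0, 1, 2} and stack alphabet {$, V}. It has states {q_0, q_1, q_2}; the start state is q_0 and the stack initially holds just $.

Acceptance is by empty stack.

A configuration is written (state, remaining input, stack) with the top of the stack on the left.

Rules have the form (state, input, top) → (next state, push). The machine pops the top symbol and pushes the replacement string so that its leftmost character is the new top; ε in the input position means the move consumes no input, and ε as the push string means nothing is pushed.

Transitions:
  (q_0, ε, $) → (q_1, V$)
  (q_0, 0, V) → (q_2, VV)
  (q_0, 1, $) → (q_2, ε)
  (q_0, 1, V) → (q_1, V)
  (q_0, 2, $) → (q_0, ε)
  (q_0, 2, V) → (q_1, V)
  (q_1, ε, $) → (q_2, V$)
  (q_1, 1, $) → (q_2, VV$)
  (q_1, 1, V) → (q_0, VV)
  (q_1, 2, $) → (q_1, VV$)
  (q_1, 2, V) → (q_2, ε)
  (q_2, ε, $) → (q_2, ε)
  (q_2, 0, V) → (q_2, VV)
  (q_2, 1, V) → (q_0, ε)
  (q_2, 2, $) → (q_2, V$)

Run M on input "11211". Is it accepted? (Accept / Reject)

One accepting computation: (q_0, 11211, $) ⊢ (q_1, 11211, V$) ⊢ (q_0, 1211, VV$) ⊢ (q_1, 211, VV$) ⊢ (q_2, 11, V$) ⊢ (q_0, 1, $) ⊢ (q_2, ε, ε)
All input consumed and the stack is empty.

Accept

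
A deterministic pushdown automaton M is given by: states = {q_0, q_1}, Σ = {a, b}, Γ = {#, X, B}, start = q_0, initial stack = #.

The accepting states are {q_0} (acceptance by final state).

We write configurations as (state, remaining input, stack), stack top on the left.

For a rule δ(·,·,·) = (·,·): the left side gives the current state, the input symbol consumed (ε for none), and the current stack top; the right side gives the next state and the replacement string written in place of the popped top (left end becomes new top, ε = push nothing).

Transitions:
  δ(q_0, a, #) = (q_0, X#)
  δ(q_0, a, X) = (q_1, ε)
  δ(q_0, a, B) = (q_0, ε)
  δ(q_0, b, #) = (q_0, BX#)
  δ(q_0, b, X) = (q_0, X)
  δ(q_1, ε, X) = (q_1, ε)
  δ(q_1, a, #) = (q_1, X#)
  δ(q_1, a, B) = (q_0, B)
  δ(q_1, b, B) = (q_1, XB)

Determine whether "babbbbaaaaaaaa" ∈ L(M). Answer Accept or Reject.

(q_0, babbbbaaaaaaaa, #)
  read b, top #: go to q_0, push BX# → (q_0, abbbbaaaaaaaa, BX#)
  read a, top B: go to q_0, push ε → (q_0, bbbbaaaaaaaa, X#)
  read b, top X: go to q_0, push X → (q_0, bbbaaaaaaaa, X#)
  read b, top X: go to q_0, push X → (q_0, bbaaaaaaaa, X#)
  read b, top X: go to q_0, push X → (q_0, baaaaaaaa, X#)
  read b, top X: go to q_0, push X → (q_0, aaaaaaaa, X#)
  read a, top X: go to q_1, push ε → (q_1, aaaaaaa, #)
  read a, top #: go to q_1, push X# → (q_1, aaaaaa, X#)
  ε-move, top X: go to q_1, push ε → (q_1, aaaaaa, #)
  read a, top #: go to q_1, push X# → (q_1, aaaaa, X#)
  ε-move, top X: go to q_1, push ε → (q_1, aaaaa, #)
  read a, top #: go to q_1, push X# → (q_1, aaaa, X#)
  ε-move, top X: go to q_1, push ε → (q_1, aaaa, #)
  read a, top #: go to q_1, push X# → (q_1, aaa, X#)
  ε-move, top X: go to q_1, push ε → (q_1, aaa, #)
  read a, top #: go to q_1, push X# → (q_1, aa, X#)
  ε-move, top X: go to q_1, push ε → (q_1, aa, #)
  read a, top #: go to q_1, push X# → (q_1, a, X#)
  ε-move, top X: go to q_1, push ε → (q_1, a, #)
  read a, top #: go to q_1, push X# → (q_1, ε, X#)
  ε-move, top X: go to q_1, push ε → (q_1, ε, #)
All input consumed; state q_1 ∉ F and no further ε-move applies.

Reject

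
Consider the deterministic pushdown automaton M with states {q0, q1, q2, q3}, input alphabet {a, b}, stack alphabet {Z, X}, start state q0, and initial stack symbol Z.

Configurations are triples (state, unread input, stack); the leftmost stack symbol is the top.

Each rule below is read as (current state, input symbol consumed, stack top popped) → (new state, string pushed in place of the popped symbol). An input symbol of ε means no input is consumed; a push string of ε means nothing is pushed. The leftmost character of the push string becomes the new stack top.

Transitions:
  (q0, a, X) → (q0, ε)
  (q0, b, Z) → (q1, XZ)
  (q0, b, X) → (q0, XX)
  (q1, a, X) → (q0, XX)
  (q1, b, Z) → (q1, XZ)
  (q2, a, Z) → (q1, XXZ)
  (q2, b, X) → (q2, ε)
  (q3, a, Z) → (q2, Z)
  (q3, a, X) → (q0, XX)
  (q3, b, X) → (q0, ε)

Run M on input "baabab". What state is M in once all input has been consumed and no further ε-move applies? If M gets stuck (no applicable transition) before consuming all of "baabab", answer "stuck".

(q0, baabab, Z) ⊢ (q1, aabab, XZ) ⊢ (q0, abab, XXZ) ⊢ (q0, bab, XZ) ⊢ (q0, ab, XXZ) ⊢ (q0, b, XZ) ⊢ (q0, ε, XXZ)
All input consumed; M is in state q0.

q0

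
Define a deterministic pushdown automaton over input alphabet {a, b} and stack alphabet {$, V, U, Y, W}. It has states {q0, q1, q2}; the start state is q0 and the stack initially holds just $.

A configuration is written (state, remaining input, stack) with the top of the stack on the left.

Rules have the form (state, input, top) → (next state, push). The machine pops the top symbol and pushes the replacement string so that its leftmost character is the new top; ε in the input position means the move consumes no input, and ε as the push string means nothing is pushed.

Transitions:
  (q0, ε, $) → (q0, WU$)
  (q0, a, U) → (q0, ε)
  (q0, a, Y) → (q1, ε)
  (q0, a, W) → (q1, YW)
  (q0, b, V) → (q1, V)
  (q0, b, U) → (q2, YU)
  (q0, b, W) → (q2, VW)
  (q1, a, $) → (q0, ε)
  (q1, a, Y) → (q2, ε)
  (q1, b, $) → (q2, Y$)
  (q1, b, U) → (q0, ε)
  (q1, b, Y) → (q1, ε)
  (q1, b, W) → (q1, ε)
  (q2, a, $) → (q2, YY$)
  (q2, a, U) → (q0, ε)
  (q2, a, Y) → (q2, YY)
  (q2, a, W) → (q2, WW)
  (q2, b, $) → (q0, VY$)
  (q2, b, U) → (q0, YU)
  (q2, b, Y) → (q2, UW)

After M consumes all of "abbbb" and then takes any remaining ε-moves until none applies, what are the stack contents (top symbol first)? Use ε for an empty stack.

VWU$

(q0, abbbb, $) ⊢ (q0, abbbb, WU$) ⊢ (q1, bbbb, YWU$) ⊢ (q1, bbb, WU$) ⊢ (q1, bb, U$) ⊢ (q0, b, $) ⊢ (q0, b, WU$) ⊢ (q2, ε, VWU$)
All input consumed in state q2 with stack VWU$.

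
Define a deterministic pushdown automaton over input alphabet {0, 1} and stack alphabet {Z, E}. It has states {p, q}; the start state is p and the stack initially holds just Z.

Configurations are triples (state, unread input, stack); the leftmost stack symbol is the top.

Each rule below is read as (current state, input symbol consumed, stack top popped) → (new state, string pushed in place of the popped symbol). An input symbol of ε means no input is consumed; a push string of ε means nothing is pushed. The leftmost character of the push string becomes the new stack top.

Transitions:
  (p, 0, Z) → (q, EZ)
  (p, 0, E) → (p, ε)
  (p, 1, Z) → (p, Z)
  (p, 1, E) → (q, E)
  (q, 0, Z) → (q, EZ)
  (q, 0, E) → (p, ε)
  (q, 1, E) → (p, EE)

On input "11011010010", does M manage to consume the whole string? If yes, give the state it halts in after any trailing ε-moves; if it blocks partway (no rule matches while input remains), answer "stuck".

(p, 11011010010, Z) ⊢ (p, 1011010010, Z) ⊢ (p, 011010010, Z) ⊢ (q, 11010010, EZ) ⊢ (p, 1010010, EEZ) ⊢ (q, 010010, EEZ) ⊢ (p, 10010, EZ) ⊢ (q, 0010, EZ) ⊢ (p, 010, Z) ⊢ (q, 10, EZ) ⊢ (p, 0, EEZ) ⊢ (p, ε, EZ)
All input consumed; M is in state p.

p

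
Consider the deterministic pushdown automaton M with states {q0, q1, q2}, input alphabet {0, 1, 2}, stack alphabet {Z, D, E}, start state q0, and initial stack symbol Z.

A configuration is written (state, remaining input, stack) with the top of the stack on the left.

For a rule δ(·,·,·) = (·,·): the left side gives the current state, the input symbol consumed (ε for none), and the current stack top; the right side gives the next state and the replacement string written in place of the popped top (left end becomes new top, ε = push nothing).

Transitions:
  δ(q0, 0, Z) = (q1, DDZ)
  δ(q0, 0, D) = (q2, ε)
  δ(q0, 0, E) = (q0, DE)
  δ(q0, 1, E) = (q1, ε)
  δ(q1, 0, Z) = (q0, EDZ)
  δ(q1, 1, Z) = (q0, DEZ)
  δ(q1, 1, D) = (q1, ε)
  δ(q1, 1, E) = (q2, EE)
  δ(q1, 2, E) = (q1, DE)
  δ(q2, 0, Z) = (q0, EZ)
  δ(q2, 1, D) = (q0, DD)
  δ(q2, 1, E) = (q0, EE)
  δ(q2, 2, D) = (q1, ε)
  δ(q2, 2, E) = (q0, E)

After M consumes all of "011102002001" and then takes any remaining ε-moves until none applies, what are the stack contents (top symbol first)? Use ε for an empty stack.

(q0, 011102002001, Z)
  read 0, top Z: go to q1, push DDZ → (q1, 11102002001, DDZ)
  read 1, top D: go to q1, push ε → (q1, 1102002001, DZ)
  read 1, top D: go to q1, push ε → (q1, 102002001, Z)
  read 1, top Z: go to q0, push DEZ → (q0, 02002001, DEZ)
  read 0, top D: go to q2, push ε → (q2, 2002001, EZ)
  read 2, top E: go to q0, push E → (q0, 002001, EZ)
  read 0, top E: go to q0, push DE → (q0, 02001, DEZ)
  read 0, top D: go to q2, push ε → (q2, 2001, EZ)
  read 2, top E: go to q0, push E → (q0, 001, EZ)
  read 0, top E: go to q0, push DE → (q0, 01, DEZ)
  read 0, top D: go to q2, push ε → (q2, 1, EZ)
  read 1, top E: go to q0, push EE → (q0, ε, EEZ)
All input consumed in state q0 with stack EEZ.

EEZ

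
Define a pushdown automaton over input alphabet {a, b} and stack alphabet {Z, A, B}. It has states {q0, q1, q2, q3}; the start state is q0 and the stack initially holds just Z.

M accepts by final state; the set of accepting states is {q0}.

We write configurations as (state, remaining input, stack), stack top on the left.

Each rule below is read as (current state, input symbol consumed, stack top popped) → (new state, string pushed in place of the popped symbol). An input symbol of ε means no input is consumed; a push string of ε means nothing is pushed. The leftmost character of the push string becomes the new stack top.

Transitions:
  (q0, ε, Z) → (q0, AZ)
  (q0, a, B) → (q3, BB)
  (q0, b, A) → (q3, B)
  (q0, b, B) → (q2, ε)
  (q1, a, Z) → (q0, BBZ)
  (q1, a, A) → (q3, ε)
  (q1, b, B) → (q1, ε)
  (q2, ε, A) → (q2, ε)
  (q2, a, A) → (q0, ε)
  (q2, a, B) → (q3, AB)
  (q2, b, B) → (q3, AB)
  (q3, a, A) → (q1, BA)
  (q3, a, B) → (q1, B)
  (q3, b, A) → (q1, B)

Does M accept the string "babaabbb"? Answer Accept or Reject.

Reject

No computation consumes all input and reaches a final state.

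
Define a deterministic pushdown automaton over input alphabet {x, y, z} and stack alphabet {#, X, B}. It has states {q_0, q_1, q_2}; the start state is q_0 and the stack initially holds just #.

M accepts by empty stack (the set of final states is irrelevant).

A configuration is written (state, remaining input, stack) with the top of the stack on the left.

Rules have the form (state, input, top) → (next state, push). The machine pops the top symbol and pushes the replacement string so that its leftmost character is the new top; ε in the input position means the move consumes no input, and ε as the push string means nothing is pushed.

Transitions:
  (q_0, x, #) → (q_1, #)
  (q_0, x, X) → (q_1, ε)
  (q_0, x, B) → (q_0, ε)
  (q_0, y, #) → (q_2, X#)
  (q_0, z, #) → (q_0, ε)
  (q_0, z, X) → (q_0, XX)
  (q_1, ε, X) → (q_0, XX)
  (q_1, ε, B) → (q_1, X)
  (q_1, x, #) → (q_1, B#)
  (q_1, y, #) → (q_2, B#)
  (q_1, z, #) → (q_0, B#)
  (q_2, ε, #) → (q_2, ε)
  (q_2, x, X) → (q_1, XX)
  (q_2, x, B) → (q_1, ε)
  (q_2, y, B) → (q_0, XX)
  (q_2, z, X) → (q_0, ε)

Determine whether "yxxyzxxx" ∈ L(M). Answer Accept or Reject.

(q_0, yxxyzxxx, #)
  read y, top #: go to q_2, push X# → (q_2, xxyzxxx, X#)
  read x, top X: go to q_1, push XX → (q_1, xyzxxx, XX#)
  ε-move, top X: go to q_0, push XX → (q_0, xyzxxx, XXX#)
  read x, top X: go to q_1, push ε → (q_1, yzxxx, XX#)
  ε-move, top X: go to q_0, push XX → (q_0, yzxxx, XXX#)
No transition applies at (q_0, yzxxx, XXX#); input not fully consumed.

Reject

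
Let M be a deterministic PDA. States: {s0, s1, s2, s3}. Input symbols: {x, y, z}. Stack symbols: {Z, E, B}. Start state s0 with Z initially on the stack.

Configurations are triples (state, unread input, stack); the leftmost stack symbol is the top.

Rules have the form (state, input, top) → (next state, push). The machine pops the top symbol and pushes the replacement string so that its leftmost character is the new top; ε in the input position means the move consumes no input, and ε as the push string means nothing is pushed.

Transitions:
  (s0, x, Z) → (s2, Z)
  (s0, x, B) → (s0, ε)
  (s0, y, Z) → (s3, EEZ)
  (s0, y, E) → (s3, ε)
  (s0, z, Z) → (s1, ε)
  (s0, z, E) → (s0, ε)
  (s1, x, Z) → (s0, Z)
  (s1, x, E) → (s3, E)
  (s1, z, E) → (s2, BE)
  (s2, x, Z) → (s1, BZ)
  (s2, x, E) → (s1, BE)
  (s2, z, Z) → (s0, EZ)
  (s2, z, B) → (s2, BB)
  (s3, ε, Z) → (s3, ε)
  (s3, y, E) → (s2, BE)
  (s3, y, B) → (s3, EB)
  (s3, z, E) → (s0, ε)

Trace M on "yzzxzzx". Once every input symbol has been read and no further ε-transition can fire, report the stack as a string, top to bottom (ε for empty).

Z

(s0, yzzxzzx, Z)
  read y, top Z: go to s3, push EEZ → (s3, zzxzzx, EEZ)
  read z, top E: go to s0, push ε → (s0, zxzzx, EZ)
  read z, top E: go to s0, push ε → (s0, xzzx, Z)
  read x, top Z: go to s2, push Z → (s2, zzx, Z)
  read z, top Z: go to s0, push EZ → (s0, zx, EZ)
  read z, top E: go to s0, push ε → (s0, x, Z)
  read x, top Z: go to s2, push Z → (s2, ε, Z)
All input consumed in state s2 with stack Z.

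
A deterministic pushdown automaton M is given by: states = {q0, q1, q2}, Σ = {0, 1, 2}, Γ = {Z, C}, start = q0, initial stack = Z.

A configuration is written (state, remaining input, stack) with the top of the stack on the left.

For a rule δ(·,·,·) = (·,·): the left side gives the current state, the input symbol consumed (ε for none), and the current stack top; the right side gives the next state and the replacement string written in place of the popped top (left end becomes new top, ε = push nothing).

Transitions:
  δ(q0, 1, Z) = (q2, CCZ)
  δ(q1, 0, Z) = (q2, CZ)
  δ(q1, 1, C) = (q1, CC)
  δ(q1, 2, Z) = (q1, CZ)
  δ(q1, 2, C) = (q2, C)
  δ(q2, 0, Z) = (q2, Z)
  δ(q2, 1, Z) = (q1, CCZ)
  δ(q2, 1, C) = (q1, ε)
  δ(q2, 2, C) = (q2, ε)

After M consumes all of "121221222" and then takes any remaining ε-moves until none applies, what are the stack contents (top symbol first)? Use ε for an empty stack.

Z

(q0, 121221222, Z) ⊢ (q2, 21221222, CCZ) ⊢ (q2, 1221222, CZ) ⊢ (q1, 221222, Z) ⊢ (q1, 21222, CZ) ⊢ (q2, 1222, CZ) ⊢ (q1, 222, Z) ⊢ (q1, 22, CZ) ⊢ (q2, 2, CZ) ⊢ (q2, ε, Z)
All input consumed in state q2 with stack Z.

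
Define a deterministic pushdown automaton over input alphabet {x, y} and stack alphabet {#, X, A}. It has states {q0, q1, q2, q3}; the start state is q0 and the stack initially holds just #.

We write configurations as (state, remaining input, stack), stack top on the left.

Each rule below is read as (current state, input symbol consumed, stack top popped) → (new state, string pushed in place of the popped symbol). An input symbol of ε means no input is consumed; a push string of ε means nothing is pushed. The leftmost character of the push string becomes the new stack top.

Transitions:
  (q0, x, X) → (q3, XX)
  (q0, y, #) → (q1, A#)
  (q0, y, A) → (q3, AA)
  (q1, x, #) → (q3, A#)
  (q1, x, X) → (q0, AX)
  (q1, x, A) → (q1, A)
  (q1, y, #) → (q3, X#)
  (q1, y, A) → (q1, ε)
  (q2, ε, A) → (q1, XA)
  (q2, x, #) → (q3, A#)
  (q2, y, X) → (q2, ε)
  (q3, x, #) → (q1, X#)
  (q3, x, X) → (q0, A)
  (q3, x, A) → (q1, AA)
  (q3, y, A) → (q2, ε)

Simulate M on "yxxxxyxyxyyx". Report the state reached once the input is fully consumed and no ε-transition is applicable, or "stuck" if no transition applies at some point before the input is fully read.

(q0, yxxxxyxyxyyx, #)
  read y, top #: go to q1, push A# → (q1, xxxxyxyxyyx, A#)
  read x, top A: go to q1, push A → (q1, xxxyxyxyyx, A#)
  read x, top A: go to q1, push A → (q1, xxyxyxyyx, A#)
  read x, top A: go to q1, push A → (q1, xyxyxyyx, A#)
  read x, top A: go to q1, push A → (q1, yxyxyyx, A#)
  read y, top A: go to q1, push ε → (q1, xyxyyx, #)
  read x, top #: go to q3, push A# → (q3, yxyyx, A#)
  read y, top A: go to q2, push ε → (q2, xyyx, #)
  read x, top #: go to q3, push A# → (q3, yyx, A#)
  read y, top A: go to q2, push ε → (q2, yx, #)
No transition for (q2, y, top #); M blocks with input yx remaining.

stuck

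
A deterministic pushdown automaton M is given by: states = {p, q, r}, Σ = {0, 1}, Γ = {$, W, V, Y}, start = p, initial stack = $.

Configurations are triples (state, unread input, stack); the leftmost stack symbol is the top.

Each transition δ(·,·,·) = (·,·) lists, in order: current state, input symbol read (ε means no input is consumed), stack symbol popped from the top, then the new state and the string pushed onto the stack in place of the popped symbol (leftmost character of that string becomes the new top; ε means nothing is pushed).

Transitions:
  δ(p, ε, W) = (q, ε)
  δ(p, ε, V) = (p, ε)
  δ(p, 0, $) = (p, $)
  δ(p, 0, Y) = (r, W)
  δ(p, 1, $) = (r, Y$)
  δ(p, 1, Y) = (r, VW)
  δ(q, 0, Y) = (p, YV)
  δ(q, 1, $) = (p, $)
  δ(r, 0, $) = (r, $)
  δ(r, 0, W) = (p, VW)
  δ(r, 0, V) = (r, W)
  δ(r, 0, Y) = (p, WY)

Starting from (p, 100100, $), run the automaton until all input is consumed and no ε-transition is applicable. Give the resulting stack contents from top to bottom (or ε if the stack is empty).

(p, 100100, $) ⊢ (r, 00100, Y$) ⊢ (p, 0100, WY$) ⊢ (q, 0100, Y$) ⊢ (p, 100, YV$) ⊢ (r, 00, VWV$) ⊢ (r, 0, WWV$) ⊢ (p, ε, VWWV$) ⊢ (p, ε, WWV$) ⊢ (q, ε, WV$)
All input consumed in state q with stack WV$.

WV$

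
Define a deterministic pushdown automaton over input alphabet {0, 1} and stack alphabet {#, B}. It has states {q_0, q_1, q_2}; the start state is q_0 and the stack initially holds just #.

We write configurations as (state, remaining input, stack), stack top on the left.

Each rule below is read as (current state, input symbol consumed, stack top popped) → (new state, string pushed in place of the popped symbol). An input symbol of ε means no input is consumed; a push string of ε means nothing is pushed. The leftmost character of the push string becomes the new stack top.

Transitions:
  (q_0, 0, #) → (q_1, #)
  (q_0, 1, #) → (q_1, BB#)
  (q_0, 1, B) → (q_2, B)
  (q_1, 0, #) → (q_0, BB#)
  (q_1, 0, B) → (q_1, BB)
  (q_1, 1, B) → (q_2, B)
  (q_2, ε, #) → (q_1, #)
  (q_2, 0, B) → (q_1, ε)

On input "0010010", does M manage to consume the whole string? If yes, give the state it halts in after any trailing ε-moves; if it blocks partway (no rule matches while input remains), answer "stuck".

q_1

(q_0, 0010010, #) ⊢ (q_1, 010010, #) ⊢ (q_0, 10010, BB#) ⊢ (q_2, 0010, BB#) ⊢ (q_1, 010, B#) ⊢ (q_1, 10, BB#) ⊢ (q_2, 0, BB#) ⊢ (q_1, ε, B#)
All input consumed; M is in state q_1.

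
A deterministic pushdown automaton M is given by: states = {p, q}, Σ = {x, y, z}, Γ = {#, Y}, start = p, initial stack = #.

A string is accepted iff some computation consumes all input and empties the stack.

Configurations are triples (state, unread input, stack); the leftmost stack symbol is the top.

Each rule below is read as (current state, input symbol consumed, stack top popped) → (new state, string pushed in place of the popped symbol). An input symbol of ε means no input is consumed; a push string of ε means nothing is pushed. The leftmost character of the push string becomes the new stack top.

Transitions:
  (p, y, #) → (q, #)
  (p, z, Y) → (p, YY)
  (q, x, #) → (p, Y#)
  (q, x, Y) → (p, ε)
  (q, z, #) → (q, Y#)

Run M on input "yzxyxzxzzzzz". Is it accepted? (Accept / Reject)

(p, yzxyxzxzzzzz, #)
  read y, top #: go to q, push # → (q, zxyxzxzzzzz, #)
  read z, top #: go to q, push Y# → (q, xyxzxzzzzz, Y#)
  read x, top Y: go to p, push ε → (p, yxzxzzzzz, #)
  read y, top #: go to q, push # → (q, xzxzzzzz, #)
  read x, top #: go to p, push Y# → (p, zxzzzzz, Y#)
  read z, top Y: go to p, push YY → (p, xzzzzz, YY#)
No transition applies at (p, xzzzzz, YY#); input not fully consumed.

Reject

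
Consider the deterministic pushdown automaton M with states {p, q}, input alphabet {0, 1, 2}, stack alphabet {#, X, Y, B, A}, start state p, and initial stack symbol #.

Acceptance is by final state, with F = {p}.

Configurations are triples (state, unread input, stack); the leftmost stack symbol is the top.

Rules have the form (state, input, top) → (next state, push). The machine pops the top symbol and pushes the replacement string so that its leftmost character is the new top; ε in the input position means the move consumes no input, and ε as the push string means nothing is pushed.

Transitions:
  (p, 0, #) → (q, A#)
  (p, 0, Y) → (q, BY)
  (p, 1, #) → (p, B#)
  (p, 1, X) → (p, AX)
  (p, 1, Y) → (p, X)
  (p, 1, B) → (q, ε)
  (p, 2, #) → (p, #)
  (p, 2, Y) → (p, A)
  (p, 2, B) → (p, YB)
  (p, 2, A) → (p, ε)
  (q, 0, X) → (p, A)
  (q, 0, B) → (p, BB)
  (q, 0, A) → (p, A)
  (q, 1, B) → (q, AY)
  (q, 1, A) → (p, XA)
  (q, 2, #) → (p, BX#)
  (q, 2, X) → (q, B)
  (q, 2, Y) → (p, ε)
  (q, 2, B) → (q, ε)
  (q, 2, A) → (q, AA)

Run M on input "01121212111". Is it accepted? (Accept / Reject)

Reject

(p, 01121212111, #)
  read 0, top #: go to q, push A# → (q, 1121212111, A#)
  read 1, top A: go to p, push XA → (p, 121212111, XA#)
  read 1, top X: go to p, push AX → (p, 21212111, AXA#)
  read 2, top A: go to p, push ε → (p, 1212111, XA#)
  read 1, top X: go to p, push AX → (p, 212111, AXA#)
  read 2, top A: go to p, push ε → (p, 12111, XA#)
  read 1, top X: go to p, push AX → (p, 2111, AXA#)
  read 2, top A: go to p, push ε → (p, 111, XA#)
  read 1, top X: go to p, push AX → (p, 11, AXA#)
No transition applies at (p, 11, AXA#); input not fully consumed.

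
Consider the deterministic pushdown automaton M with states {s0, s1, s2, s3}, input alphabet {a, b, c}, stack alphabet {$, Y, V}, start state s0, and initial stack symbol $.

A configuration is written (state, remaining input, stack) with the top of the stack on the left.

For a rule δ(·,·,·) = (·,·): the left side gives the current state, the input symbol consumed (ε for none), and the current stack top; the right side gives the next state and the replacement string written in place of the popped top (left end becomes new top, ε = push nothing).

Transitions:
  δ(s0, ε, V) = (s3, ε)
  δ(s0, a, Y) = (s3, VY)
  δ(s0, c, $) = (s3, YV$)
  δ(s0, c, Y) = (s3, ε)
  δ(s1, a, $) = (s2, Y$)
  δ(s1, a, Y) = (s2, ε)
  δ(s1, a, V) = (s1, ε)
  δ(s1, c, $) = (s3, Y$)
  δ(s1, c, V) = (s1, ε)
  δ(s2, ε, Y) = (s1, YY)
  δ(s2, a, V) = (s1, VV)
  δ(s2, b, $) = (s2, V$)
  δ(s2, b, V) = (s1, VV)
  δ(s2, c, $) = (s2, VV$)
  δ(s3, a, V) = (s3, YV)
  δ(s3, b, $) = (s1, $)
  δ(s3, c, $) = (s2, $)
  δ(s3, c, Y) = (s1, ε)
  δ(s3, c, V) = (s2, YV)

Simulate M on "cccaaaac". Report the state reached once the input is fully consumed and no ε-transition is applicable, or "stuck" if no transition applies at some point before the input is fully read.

(s0, cccaaaac, $)
  read c, top $: go to s3, push YV$ → (s3, ccaaaac, YV$)
  read c, top Y: go to s1, push ε → (s1, caaaac, V$)
  read c, top V: go to s1, push ε → (s1, aaaac, $)
  read a, top $: go to s2, push Y$ → (s2, aaac, Y$)
  ε-move, top Y: go to s1, push YY → (s1, aaac, YY$)
  read a, top Y: go to s2, push ε → (s2, aac, Y$)
  ε-move, top Y: go to s1, push YY → (s1, aac, YY$)
  read a, top Y: go to s2, push ε → (s2, ac, Y$)
  ε-move, top Y: go to s1, push YY → (s1, ac, YY$)
  read a, top Y: go to s2, push ε → (s2, c, Y$)
  ε-move, top Y: go to s1, push YY → (s1, c, YY$)
No transition for (s1, c, top Y); M blocks with input c remaining.

stuck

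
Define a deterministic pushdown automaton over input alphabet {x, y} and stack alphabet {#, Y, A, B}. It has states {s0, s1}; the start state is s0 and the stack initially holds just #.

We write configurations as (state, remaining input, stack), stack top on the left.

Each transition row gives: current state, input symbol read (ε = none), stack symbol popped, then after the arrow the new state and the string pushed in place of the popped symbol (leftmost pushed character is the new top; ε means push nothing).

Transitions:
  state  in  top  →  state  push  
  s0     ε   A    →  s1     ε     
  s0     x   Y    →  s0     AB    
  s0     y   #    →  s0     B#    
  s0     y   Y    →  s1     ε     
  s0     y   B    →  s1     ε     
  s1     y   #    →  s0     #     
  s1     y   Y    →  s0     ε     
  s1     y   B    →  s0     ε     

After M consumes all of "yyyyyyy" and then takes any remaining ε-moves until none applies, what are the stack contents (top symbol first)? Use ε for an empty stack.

(s0, yyyyyyy, #) ⊢ (s0, yyyyyy, B#) ⊢ (s1, yyyyy, #) ⊢ (s0, yyyy, #) ⊢ (s0, yyy, B#) ⊢ (s1, yy, #) ⊢ (s0, y, #) ⊢ (s0, ε, B#)
All input consumed in state s0 with stack B#.

B#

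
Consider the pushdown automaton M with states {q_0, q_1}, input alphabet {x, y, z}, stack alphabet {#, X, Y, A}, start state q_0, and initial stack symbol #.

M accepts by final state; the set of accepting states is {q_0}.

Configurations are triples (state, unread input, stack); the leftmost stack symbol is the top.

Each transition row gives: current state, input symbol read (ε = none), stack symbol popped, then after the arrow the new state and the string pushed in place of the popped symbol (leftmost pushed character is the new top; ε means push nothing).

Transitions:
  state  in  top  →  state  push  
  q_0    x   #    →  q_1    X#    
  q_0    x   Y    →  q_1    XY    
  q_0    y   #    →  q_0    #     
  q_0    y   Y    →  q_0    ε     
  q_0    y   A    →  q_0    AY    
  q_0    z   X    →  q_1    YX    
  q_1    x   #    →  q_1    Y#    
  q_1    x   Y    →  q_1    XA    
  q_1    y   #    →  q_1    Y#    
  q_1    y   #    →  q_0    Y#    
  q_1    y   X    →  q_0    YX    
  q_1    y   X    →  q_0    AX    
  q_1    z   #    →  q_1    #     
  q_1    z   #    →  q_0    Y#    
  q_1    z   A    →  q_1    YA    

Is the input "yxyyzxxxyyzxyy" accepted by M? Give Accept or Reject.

No computation consumes all input and reaches a final state.

Reject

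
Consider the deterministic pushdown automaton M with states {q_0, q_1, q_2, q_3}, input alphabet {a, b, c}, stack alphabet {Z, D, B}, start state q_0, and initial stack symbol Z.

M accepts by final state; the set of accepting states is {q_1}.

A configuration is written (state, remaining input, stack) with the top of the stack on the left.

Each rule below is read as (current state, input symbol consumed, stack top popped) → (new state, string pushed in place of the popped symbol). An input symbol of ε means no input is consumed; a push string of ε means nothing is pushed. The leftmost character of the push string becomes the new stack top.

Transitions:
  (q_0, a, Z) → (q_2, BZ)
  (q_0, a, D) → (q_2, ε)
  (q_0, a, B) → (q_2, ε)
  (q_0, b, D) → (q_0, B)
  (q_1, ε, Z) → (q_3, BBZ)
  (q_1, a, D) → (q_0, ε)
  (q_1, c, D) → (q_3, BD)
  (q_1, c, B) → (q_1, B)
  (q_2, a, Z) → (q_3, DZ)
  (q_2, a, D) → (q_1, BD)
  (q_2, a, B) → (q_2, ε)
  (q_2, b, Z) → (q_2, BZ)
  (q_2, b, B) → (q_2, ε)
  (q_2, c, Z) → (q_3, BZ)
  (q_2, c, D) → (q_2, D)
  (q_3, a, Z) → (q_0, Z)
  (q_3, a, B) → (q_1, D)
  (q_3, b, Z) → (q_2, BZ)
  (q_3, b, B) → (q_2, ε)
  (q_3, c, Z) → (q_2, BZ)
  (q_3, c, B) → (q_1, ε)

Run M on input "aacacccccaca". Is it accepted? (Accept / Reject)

Accept

(q_0, aacacccccaca, Z)
  read a, top Z: go to q_2, push BZ → (q_2, acacccccaca, BZ)
  read a, top B: go to q_2, push ε → (q_2, cacccccaca, Z)
  read c, top Z: go to q_3, push BZ → (q_3, acccccaca, BZ)
  read a, top B: go to q_1, push D → (q_1, cccccaca, DZ)
  read c, top D: go to q_3, push BD → (q_3, ccccaca, BDZ)
  read c, top B: go to q_1, push ε → (q_1, cccaca, DZ)
  read c, top D: go to q_3, push BD → (q_3, ccaca, BDZ)
  read c, top B: go to q_1, push ε → (q_1, caca, DZ)
  read c, top D: go to q_3, push BD → (q_3, aca, BDZ)
  read a, top B: go to q_1, push D → (q_1, ca, DDZ)
  read c, top D: go to q_3, push BD → (q_3, a, BDDZ)
  read a, top B: go to q_1, push D → (q_1, ε, DDDZ)
All input consumed; state q_1 ∈ F.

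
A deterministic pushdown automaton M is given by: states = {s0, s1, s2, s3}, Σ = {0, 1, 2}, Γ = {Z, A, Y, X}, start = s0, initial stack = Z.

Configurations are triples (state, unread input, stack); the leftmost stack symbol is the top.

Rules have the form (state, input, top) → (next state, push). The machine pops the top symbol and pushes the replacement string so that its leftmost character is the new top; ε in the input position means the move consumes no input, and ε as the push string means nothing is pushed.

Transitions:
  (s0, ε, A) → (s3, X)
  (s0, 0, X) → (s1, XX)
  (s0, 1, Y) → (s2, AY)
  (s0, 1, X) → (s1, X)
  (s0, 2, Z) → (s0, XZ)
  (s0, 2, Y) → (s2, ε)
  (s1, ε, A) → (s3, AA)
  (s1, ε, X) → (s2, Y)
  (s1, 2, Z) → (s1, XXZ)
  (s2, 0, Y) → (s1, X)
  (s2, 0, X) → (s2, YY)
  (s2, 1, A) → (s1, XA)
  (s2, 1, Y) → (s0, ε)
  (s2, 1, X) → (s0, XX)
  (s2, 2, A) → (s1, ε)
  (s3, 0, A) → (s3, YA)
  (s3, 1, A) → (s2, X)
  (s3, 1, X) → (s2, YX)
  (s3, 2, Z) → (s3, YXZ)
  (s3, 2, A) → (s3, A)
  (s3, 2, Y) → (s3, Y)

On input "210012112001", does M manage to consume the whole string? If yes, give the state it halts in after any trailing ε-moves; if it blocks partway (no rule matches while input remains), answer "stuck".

(s0, 210012112001, Z)
  read 2, top Z: go to s0, push XZ → (s0, 10012112001, XZ)
  read 1, top X: go to s1, push X → (s1, 0012112001, XZ)
  ε-move, top X: go to s2, push Y → (s2, 0012112001, YZ)
  read 0, top Y: go to s1, push X → (s1, 012112001, XZ)
  ε-move, top X: go to s2, push Y → (s2, 012112001, YZ)
  read 0, top Y: go to s1, push X → (s1, 12112001, XZ)
  ε-move, top X: go to s2, push Y → (s2, 12112001, YZ)
  read 1, top Y: go to s0, push ε → (s0, 2112001, Z)
  read 2, top Z: go to s0, push XZ → (s0, 112001, XZ)
  read 1, top X: go to s1, push X → (s1, 12001, XZ)
  ε-move, top X: go to s2, push Y → (s2, 12001, YZ)
  read 1, top Y: go to s0, push ε → (s0, 2001, Z)
  read 2, top Z: go to s0, push XZ → (s0, 001, XZ)
  read 0, top X: go to s1, push XX → (s1, 01, XXZ)
  ε-move, top X: go to s2, push Y → (s2, 01, YXZ)
  read 0, top Y: go to s1, push X → (s1, 1, XXZ)
  ε-move, top X: go to s2, push Y → (s2, 1, YXZ)
  read 1, top Y: go to s0, push ε → (s0, ε, XZ)
All input consumed; M is in state s0.

s0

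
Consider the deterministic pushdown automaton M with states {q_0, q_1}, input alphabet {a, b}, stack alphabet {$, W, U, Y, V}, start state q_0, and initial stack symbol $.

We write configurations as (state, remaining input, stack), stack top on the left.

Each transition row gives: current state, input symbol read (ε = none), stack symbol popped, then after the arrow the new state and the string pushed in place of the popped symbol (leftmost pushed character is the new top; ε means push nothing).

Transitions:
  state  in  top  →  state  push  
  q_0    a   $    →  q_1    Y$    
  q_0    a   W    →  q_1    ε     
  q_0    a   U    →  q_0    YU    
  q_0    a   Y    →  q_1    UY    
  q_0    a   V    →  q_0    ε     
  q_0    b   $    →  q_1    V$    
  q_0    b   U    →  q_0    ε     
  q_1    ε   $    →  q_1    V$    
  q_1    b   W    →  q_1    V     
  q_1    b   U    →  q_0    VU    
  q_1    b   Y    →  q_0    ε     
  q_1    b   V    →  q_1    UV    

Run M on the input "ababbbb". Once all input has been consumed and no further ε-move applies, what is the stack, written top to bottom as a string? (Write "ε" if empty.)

(q_0, ababbbb, $)
  read a, top $: go to q_1, push Y$ → (q_1, babbbb, Y$)
  read b, top Y: go to q_0, push ε → (q_0, abbbb, $)
  read a, top $: go to q_1, push Y$ → (q_1, bbbb, Y$)
  read b, top Y: go to q_0, push ε → (q_0, bbb, $)
  read b, top $: go to q_1, push V$ → (q_1, bb, V$)
  read b, top V: go to q_1, push UV → (q_1, b, UV$)
  read b, top U: go to q_0, push VU → (q_0, ε, VUV$)
All input consumed in state q_0 with stack VUV$.

VUV$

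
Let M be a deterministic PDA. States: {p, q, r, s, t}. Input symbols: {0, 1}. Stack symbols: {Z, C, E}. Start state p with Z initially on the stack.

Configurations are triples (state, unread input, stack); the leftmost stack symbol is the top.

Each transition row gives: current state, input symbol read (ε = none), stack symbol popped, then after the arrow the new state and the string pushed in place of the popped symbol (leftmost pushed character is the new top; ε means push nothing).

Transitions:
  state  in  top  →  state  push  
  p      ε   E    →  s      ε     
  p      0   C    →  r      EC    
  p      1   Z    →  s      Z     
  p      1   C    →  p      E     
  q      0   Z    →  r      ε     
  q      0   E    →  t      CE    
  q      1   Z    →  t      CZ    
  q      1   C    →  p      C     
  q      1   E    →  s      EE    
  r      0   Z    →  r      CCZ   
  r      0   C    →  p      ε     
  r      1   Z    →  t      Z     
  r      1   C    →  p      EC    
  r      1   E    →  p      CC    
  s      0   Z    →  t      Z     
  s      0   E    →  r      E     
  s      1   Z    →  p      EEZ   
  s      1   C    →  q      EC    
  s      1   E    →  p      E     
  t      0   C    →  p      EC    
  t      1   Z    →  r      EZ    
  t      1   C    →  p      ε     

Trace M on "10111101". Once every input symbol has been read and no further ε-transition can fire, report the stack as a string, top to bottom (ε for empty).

(p, 10111101, Z)
  read 1, top Z: go to s, push Z → (s, 0111101, Z)
  read 0, top Z: go to t, push Z → (t, 111101, Z)
  read 1, top Z: go to r, push EZ → (r, 11101, EZ)
  read 1, top E: go to p, push CC → (p, 1101, CCZ)
  read 1, top C: go to p, push E → (p, 101, ECZ)
  ε-move, top E: go to s, push ε → (s, 101, CZ)
  read 1, top C: go to q, push EC → (q, 01, ECZ)
  read 0, top E: go to t, push CE → (t, 1, CECZ)
  read 1, top C: go to p, push ε → (p, ε, ECZ)
  ε-move, top E: go to s, push ε → (s, ε, CZ)
All input consumed in state s with stack CZ.

CZ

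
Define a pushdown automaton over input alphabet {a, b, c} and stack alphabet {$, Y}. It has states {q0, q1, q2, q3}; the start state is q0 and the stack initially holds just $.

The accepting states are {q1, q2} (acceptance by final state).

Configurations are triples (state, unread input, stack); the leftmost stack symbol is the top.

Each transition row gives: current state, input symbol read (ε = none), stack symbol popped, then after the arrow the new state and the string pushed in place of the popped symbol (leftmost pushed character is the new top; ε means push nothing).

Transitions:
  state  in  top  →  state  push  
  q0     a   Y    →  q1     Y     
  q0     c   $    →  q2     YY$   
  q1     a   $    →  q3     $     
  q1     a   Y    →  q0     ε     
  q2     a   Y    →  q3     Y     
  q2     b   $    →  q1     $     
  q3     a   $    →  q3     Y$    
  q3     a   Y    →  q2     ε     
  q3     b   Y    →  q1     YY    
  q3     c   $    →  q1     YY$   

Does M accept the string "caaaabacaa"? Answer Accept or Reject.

One accepting computation: (q0, caaaabacaa, $) ⊢ (q2, aaaabacaa, YY$) ⊢ (q3, aaabacaa, YY$) ⊢ (q2, aabacaa, Y$) ⊢ (q3, abacaa, Y$) ⊢ (q2, bacaa, $) ⊢ (q1, acaa, $) ⊢ (q3, caa, $) ⊢ (q1, aa, YY$) ⊢ (q0, a, Y$) ⊢ (q1, ε, Y$)
All input consumed and state q1 ∈ F.

Accept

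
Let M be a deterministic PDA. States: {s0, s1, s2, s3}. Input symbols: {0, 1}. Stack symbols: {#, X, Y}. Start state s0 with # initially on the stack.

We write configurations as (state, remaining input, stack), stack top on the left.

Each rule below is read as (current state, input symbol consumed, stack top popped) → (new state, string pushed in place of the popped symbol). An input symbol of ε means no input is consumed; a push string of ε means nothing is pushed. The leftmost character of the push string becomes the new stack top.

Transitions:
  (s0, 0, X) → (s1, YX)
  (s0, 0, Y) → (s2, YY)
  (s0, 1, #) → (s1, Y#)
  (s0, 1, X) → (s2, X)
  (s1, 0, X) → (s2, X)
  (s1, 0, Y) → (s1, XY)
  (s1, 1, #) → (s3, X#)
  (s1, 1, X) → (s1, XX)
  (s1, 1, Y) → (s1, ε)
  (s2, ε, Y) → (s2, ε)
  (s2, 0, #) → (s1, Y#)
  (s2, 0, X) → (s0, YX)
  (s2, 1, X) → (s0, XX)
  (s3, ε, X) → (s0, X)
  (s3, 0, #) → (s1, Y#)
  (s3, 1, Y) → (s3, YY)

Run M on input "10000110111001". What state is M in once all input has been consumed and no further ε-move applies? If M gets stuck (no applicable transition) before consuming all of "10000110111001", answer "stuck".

stuck

(s0, 10000110111001, #) ⊢ (s1, 0000110111001, Y#) ⊢ (s1, 000110111001, XY#) ⊢ (s2, 00110111001, XY#) ⊢ (s0, 0110111001, YXY#) ⊢ (s2, 110111001, YYXY#) ⊢ (s2, 110111001, YXY#) ⊢ (s2, 110111001, XY#) ⊢ (s0, 10111001, XXY#) ⊢ (s2, 0111001, XXY#) ⊢ (s0, 111001, YXXY#)
No transition for (s0, 1, top Y); M blocks with input 111001 remaining.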